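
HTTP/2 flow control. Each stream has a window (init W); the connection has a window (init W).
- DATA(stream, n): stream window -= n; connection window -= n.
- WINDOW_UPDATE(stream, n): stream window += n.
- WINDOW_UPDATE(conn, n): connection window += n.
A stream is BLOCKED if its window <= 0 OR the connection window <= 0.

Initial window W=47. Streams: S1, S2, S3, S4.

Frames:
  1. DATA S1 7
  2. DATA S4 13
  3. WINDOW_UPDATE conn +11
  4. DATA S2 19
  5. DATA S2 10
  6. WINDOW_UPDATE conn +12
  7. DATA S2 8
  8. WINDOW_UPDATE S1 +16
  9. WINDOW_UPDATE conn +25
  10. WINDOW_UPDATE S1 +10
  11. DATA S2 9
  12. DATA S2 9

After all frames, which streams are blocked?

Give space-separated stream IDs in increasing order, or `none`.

Op 1: conn=40 S1=40 S2=47 S3=47 S4=47 blocked=[]
Op 2: conn=27 S1=40 S2=47 S3=47 S4=34 blocked=[]
Op 3: conn=38 S1=40 S2=47 S3=47 S4=34 blocked=[]
Op 4: conn=19 S1=40 S2=28 S3=47 S4=34 blocked=[]
Op 5: conn=9 S1=40 S2=18 S3=47 S4=34 blocked=[]
Op 6: conn=21 S1=40 S2=18 S3=47 S4=34 blocked=[]
Op 7: conn=13 S1=40 S2=10 S3=47 S4=34 blocked=[]
Op 8: conn=13 S1=56 S2=10 S3=47 S4=34 blocked=[]
Op 9: conn=38 S1=56 S2=10 S3=47 S4=34 blocked=[]
Op 10: conn=38 S1=66 S2=10 S3=47 S4=34 blocked=[]
Op 11: conn=29 S1=66 S2=1 S3=47 S4=34 blocked=[]
Op 12: conn=20 S1=66 S2=-8 S3=47 S4=34 blocked=[2]

Answer: S2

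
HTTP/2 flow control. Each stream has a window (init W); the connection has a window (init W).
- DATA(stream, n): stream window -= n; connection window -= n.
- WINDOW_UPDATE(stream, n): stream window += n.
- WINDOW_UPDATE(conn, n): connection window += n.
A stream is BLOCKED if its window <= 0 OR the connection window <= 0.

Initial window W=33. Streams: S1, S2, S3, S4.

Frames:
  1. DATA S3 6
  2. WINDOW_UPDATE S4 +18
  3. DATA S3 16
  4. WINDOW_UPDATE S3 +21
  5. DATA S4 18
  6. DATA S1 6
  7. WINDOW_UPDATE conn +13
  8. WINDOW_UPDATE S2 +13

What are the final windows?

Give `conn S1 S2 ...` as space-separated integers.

Answer: 0 27 46 32 33

Derivation:
Op 1: conn=27 S1=33 S2=33 S3=27 S4=33 blocked=[]
Op 2: conn=27 S1=33 S2=33 S3=27 S4=51 blocked=[]
Op 3: conn=11 S1=33 S2=33 S3=11 S4=51 blocked=[]
Op 4: conn=11 S1=33 S2=33 S3=32 S4=51 blocked=[]
Op 5: conn=-7 S1=33 S2=33 S3=32 S4=33 blocked=[1, 2, 3, 4]
Op 6: conn=-13 S1=27 S2=33 S3=32 S4=33 blocked=[1, 2, 3, 4]
Op 7: conn=0 S1=27 S2=33 S3=32 S4=33 blocked=[1, 2, 3, 4]
Op 8: conn=0 S1=27 S2=46 S3=32 S4=33 blocked=[1, 2, 3, 4]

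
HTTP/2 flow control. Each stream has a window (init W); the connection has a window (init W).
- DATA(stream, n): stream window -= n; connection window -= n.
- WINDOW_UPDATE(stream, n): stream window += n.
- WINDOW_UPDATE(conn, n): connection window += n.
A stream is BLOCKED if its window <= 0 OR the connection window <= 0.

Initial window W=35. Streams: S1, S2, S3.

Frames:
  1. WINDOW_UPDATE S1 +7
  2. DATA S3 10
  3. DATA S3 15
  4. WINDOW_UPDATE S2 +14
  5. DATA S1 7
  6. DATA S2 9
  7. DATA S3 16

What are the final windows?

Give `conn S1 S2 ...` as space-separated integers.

Answer: -22 35 40 -6

Derivation:
Op 1: conn=35 S1=42 S2=35 S3=35 blocked=[]
Op 2: conn=25 S1=42 S2=35 S3=25 blocked=[]
Op 3: conn=10 S1=42 S2=35 S3=10 blocked=[]
Op 4: conn=10 S1=42 S2=49 S3=10 blocked=[]
Op 5: conn=3 S1=35 S2=49 S3=10 blocked=[]
Op 6: conn=-6 S1=35 S2=40 S3=10 blocked=[1, 2, 3]
Op 7: conn=-22 S1=35 S2=40 S3=-6 blocked=[1, 2, 3]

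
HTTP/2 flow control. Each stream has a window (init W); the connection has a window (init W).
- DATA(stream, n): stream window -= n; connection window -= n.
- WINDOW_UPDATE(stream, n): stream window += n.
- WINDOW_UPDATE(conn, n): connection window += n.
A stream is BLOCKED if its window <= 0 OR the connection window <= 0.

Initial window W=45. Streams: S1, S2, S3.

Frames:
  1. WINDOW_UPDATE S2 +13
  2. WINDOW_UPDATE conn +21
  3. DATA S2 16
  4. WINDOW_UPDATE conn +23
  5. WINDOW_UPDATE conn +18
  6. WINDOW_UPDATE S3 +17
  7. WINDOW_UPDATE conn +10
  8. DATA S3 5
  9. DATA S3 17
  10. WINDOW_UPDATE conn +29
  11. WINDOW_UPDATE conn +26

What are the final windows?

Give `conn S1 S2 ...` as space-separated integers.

Op 1: conn=45 S1=45 S2=58 S3=45 blocked=[]
Op 2: conn=66 S1=45 S2=58 S3=45 blocked=[]
Op 3: conn=50 S1=45 S2=42 S3=45 blocked=[]
Op 4: conn=73 S1=45 S2=42 S3=45 blocked=[]
Op 5: conn=91 S1=45 S2=42 S3=45 blocked=[]
Op 6: conn=91 S1=45 S2=42 S3=62 blocked=[]
Op 7: conn=101 S1=45 S2=42 S3=62 blocked=[]
Op 8: conn=96 S1=45 S2=42 S3=57 blocked=[]
Op 9: conn=79 S1=45 S2=42 S3=40 blocked=[]
Op 10: conn=108 S1=45 S2=42 S3=40 blocked=[]
Op 11: conn=134 S1=45 S2=42 S3=40 blocked=[]

Answer: 134 45 42 40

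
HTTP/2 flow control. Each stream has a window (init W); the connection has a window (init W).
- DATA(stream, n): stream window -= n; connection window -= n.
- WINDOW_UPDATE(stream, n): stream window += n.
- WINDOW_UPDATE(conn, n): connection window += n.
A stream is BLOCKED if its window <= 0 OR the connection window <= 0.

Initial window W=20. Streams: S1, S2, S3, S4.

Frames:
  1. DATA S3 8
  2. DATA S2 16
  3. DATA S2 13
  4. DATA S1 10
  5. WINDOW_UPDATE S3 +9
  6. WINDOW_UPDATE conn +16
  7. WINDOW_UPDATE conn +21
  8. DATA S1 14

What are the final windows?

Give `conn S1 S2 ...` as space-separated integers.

Op 1: conn=12 S1=20 S2=20 S3=12 S4=20 blocked=[]
Op 2: conn=-4 S1=20 S2=4 S3=12 S4=20 blocked=[1, 2, 3, 4]
Op 3: conn=-17 S1=20 S2=-9 S3=12 S4=20 blocked=[1, 2, 3, 4]
Op 4: conn=-27 S1=10 S2=-9 S3=12 S4=20 blocked=[1, 2, 3, 4]
Op 5: conn=-27 S1=10 S2=-9 S3=21 S4=20 blocked=[1, 2, 3, 4]
Op 6: conn=-11 S1=10 S2=-9 S3=21 S4=20 blocked=[1, 2, 3, 4]
Op 7: conn=10 S1=10 S2=-9 S3=21 S4=20 blocked=[2]
Op 8: conn=-4 S1=-4 S2=-9 S3=21 S4=20 blocked=[1, 2, 3, 4]

Answer: -4 -4 -9 21 20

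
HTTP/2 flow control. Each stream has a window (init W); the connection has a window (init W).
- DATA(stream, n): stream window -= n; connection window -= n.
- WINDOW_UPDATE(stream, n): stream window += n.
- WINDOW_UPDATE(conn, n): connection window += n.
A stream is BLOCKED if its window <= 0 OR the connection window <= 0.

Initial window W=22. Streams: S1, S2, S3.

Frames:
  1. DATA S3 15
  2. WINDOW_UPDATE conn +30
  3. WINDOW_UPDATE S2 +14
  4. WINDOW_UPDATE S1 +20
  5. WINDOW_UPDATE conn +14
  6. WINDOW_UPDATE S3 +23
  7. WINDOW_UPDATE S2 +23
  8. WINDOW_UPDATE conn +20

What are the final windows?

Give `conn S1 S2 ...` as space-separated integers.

Op 1: conn=7 S1=22 S2=22 S3=7 blocked=[]
Op 2: conn=37 S1=22 S2=22 S3=7 blocked=[]
Op 3: conn=37 S1=22 S2=36 S3=7 blocked=[]
Op 4: conn=37 S1=42 S2=36 S3=7 blocked=[]
Op 5: conn=51 S1=42 S2=36 S3=7 blocked=[]
Op 6: conn=51 S1=42 S2=36 S3=30 blocked=[]
Op 7: conn=51 S1=42 S2=59 S3=30 blocked=[]
Op 8: conn=71 S1=42 S2=59 S3=30 blocked=[]

Answer: 71 42 59 30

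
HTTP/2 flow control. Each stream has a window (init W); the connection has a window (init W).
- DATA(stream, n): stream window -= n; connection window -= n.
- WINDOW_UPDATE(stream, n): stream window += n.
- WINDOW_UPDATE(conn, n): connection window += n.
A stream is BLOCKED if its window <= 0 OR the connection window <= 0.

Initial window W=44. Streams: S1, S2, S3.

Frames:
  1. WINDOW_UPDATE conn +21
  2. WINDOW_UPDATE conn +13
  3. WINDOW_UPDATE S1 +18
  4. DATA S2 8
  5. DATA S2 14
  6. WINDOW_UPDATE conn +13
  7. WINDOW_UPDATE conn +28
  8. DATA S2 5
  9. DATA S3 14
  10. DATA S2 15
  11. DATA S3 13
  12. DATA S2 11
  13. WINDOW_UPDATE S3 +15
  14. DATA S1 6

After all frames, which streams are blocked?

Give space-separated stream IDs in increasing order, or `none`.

Answer: S2

Derivation:
Op 1: conn=65 S1=44 S2=44 S3=44 blocked=[]
Op 2: conn=78 S1=44 S2=44 S3=44 blocked=[]
Op 3: conn=78 S1=62 S2=44 S3=44 blocked=[]
Op 4: conn=70 S1=62 S2=36 S3=44 blocked=[]
Op 5: conn=56 S1=62 S2=22 S3=44 blocked=[]
Op 6: conn=69 S1=62 S2=22 S3=44 blocked=[]
Op 7: conn=97 S1=62 S2=22 S3=44 blocked=[]
Op 8: conn=92 S1=62 S2=17 S3=44 blocked=[]
Op 9: conn=78 S1=62 S2=17 S3=30 blocked=[]
Op 10: conn=63 S1=62 S2=2 S3=30 blocked=[]
Op 11: conn=50 S1=62 S2=2 S3=17 blocked=[]
Op 12: conn=39 S1=62 S2=-9 S3=17 blocked=[2]
Op 13: conn=39 S1=62 S2=-9 S3=32 blocked=[2]
Op 14: conn=33 S1=56 S2=-9 S3=32 blocked=[2]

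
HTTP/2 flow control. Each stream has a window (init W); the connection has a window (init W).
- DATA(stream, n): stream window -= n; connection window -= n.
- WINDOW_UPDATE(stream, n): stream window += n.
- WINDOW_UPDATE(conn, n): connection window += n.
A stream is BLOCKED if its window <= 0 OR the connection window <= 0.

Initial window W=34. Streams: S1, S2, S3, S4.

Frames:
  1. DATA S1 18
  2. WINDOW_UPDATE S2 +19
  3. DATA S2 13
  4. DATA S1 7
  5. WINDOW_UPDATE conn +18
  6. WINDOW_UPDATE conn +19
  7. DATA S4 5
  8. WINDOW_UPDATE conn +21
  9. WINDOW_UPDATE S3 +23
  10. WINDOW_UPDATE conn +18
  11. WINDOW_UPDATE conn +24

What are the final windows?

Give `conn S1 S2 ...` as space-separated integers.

Op 1: conn=16 S1=16 S2=34 S3=34 S4=34 blocked=[]
Op 2: conn=16 S1=16 S2=53 S3=34 S4=34 blocked=[]
Op 3: conn=3 S1=16 S2=40 S3=34 S4=34 blocked=[]
Op 4: conn=-4 S1=9 S2=40 S3=34 S4=34 blocked=[1, 2, 3, 4]
Op 5: conn=14 S1=9 S2=40 S3=34 S4=34 blocked=[]
Op 6: conn=33 S1=9 S2=40 S3=34 S4=34 blocked=[]
Op 7: conn=28 S1=9 S2=40 S3=34 S4=29 blocked=[]
Op 8: conn=49 S1=9 S2=40 S3=34 S4=29 blocked=[]
Op 9: conn=49 S1=9 S2=40 S3=57 S4=29 blocked=[]
Op 10: conn=67 S1=9 S2=40 S3=57 S4=29 blocked=[]
Op 11: conn=91 S1=9 S2=40 S3=57 S4=29 blocked=[]

Answer: 91 9 40 57 29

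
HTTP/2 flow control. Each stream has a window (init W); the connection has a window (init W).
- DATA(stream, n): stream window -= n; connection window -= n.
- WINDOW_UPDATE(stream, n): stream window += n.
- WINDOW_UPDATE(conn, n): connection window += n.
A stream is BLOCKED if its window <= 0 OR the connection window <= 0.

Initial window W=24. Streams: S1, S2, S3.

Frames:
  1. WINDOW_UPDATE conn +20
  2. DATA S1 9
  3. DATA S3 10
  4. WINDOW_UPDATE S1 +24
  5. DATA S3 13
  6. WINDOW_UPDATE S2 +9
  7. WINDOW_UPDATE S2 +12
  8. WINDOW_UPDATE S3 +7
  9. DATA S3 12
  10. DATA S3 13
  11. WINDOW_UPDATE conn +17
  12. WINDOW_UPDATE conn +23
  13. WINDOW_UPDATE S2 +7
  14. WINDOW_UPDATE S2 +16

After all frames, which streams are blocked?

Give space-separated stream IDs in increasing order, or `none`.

Op 1: conn=44 S1=24 S2=24 S3=24 blocked=[]
Op 2: conn=35 S1=15 S2=24 S3=24 blocked=[]
Op 3: conn=25 S1=15 S2=24 S3=14 blocked=[]
Op 4: conn=25 S1=39 S2=24 S3=14 blocked=[]
Op 5: conn=12 S1=39 S2=24 S3=1 blocked=[]
Op 6: conn=12 S1=39 S2=33 S3=1 blocked=[]
Op 7: conn=12 S1=39 S2=45 S3=1 blocked=[]
Op 8: conn=12 S1=39 S2=45 S3=8 blocked=[]
Op 9: conn=0 S1=39 S2=45 S3=-4 blocked=[1, 2, 3]
Op 10: conn=-13 S1=39 S2=45 S3=-17 blocked=[1, 2, 3]
Op 11: conn=4 S1=39 S2=45 S3=-17 blocked=[3]
Op 12: conn=27 S1=39 S2=45 S3=-17 blocked=[3]
Op 13: conn=27 S1=39 S2=52 S3=-17 blocked=[3]
Op 14: conn=27 S1=39 S2=68 S3=-17 blocked=[3]

Answer: S3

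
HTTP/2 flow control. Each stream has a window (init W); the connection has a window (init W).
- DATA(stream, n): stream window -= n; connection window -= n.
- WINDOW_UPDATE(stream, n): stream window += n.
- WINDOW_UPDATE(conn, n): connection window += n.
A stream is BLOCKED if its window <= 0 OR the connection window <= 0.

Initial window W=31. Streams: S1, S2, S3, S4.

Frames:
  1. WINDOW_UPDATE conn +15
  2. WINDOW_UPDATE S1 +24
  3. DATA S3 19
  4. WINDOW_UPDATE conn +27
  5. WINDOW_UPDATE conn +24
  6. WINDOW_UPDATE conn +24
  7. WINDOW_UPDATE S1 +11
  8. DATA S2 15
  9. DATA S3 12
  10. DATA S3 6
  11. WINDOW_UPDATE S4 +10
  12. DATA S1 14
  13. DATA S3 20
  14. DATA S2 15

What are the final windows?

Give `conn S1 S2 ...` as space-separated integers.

Answer: 20 52 1 -26 41

Derivation:
Op 1: conn=46 S1=31 S2=31 S3=31 S4=31 blocked=[]
Op 2: conn=46 S1=55 S2=31 S3=31 S4=31 blocked=[]
Op 3: conn=27 S1=55 S2=31 S3=12 S4=31 blocked=[]
Op 4: conn=54 S1=55 S2=31 S3=12 S4=31 blocked=[]
Op 5: conn=78 S1=55 S2=31 S3=12 S4=31 blocked=[]
Op 6: conn=102 S1=55 S2=31 S3=12 S4=31 blocked=[]
Op 7: conn=102 S1=66 S2=31 S3=12 S4=31 blocked=[]
Op 8: conn=87 S1=66 S2=16 S3=12 S4=31 blocked=[]
Op 9: conn=75 S1=66 S2=16 S3=0 S4=31 blocked=[3]
Op 10: conn=69 S1=66 S2=16 S3=-6 S4=31 blocked=[3]
Op 11: conn=69 S1=66 S2=16 S3=-6 S4=41 blocked=[3]
Op 12: conn=55 S1=52 S2=16 S3=-6 S4=41 blocked=[3]
Op 13: conn=35 S1=52 S2=16 S3=-26 S4=41 blocked=[3]
Op 14: conn=20 S1=52 S2=1 S3=-26 S4=41 blocked=[3]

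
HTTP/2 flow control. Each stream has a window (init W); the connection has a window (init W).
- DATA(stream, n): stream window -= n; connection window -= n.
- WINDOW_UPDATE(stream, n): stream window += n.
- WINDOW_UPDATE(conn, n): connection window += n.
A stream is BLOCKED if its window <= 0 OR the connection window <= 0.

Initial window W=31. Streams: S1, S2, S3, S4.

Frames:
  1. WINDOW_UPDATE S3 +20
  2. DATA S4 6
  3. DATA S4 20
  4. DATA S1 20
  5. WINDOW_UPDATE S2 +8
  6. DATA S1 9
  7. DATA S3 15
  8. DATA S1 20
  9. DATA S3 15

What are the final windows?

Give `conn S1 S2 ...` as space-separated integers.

Op 1: conn=31 S1=31 S2=31 S3=51 S4=31 blocked=[]
Op 2: conn=25 S1=31 S2=31 S3=51 S4=25 blocked=[]
Op 3: conn=5 S1=31 S2=31 S3=51 S4=5 blocked=[]
Op 4: conn=-15 S1=11 S2=31 S3=51 S4=5 blocked=[1, 2, 3, 4]
Op 5: conn=-15 S1=11 S2=39 S3=51 S4=5 blocked=[1, 2, 3, 4]
Op 6: conn=-24 S1=2 S2=39 S3=51 S4=5 blocked=[1, 2, 3, 4]
Op 7: conn=-39 S1=2 S2=39 S3=36 S4=5 blocked=[1, 2, 3, 4]
Op 8: conn=-59 S1=-18 S2=39 S3=36 S4=5 blocked=[1, 2, 3, 4]
Op 9: conn=-74 S1=-18 S2=39 S3=21 S4=5 blocked=[1, 2, 3, 4]

Answer: -74 -18 39 21 5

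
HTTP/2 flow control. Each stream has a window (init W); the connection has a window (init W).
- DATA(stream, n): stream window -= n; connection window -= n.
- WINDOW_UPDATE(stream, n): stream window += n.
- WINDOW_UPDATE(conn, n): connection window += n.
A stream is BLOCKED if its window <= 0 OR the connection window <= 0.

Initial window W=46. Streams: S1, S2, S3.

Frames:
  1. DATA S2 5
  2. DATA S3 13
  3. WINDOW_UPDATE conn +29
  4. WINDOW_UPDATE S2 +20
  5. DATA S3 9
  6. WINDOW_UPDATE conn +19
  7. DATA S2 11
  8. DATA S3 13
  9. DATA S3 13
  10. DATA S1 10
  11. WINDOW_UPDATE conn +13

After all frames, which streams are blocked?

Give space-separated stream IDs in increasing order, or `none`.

Answer: S3

Derivation:
Op 1: conn=41 S1=46 S2=41 S3=46 blocked=[]
Op 2: conn=28 S1=46 S2=41 S3=33 blocked=[]
Op 3: conn=57 S1=46 S2=41 S3=33 blocked=[]
Op 4: conn=57 S1=46 S2=61 S3=33 blocked=[]
Op 5: conn=48 S1=46 S2=61 S3=24 blocked=[]
Op 6: conn=67 S1=46 S2=61 S3=24 blocked=[]
Op 7: conn=56 S1=46 S2=50 S3=24 blocked=[]
Op 8: conn=43 S1=46 S2=50 S3=11 blocked=[]
Op 9: conn=30 S1=46 S2=50 S3=-2 blocked=[3]
Op 10: conn=20 S1=36 S2=50 S3=-2 blocked=[3]
Op 11: conn=33 S1=36 S2=50 S3=-2 blocked=[3]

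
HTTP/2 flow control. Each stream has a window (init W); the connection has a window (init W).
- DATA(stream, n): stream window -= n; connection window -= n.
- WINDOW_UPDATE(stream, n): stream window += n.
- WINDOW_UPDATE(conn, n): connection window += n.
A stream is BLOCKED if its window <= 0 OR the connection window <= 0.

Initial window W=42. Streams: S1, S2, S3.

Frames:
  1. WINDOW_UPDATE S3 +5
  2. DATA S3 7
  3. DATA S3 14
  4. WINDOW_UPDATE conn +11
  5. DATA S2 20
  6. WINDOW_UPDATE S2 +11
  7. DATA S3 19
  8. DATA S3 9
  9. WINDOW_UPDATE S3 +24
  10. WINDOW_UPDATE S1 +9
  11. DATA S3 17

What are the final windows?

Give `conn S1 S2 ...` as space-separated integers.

Op 1: conn=42 S1=42 S2=42 S3=47 blocked=[]
Op 2: conn=35 S1=42 S2=42 S3=40 blocked=[]
Op 3: conn=21 S1=42 S2=42 S3=26 blocked=[]
Op 4: conn=32 S1=42 S2=42 S3=26 blocked=[]
Op 5: conn=12 S1=42 S2=22 S3=26 blocked=[]
Op 6: conn=12 S1=42 S2=33 S3=26 blocked=[]
Op 7: conn=-7 S1=42 S2=33 S3=7 blocked=[1, 2, 3]
Op 8: conn=-16 S1=42 S2=33 S3=-2 blocked=[1, 2, 3]
Op 9: conn=-16 S1=42 S2=33 S3=22 blocked=[1, 2, 3]
Op 10: conn=-16 S1=51 S2=33 S3=22 blocked=[1, 2, 3]
Op 11: conn=-33 S1=51 S2=33 S3=5 blocked=[1, 2, 3]

Answer: -33 51 33 5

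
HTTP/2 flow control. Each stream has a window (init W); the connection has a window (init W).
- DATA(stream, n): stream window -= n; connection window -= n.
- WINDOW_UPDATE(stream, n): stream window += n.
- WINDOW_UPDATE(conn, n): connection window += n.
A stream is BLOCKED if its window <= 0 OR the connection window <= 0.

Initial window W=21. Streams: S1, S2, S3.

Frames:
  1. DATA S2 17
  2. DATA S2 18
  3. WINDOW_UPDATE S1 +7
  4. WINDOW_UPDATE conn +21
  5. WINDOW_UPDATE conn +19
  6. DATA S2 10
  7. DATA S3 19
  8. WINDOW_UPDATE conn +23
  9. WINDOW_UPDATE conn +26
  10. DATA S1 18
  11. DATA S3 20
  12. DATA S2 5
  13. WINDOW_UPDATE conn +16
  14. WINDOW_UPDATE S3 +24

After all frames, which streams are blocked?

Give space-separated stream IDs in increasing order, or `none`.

Answer: S2

Derivation:
Op 1: conn=4 S1=21 S2=4 S3=21 blocked=[]
Op 2: conn=-14 S1=21 S2=-14 S3=21 blocked=[1, 2, 3]
Op 3: conn=-14 S1=28 S2=-14 S3=21 blocked=[1, 2, 3]
Op 4: conn=7 S1=28 S2=-14 S3=21 blocked=[2]
Op 5: conn=26 S1=28 S2=-14 S3=21 blocked=[2]
Op 6: conn=16 S1=28 S2=-24 S3=21 blocked=[2]
Op 7: conn=-3 S1=28 S2=-24 S3=2 blocked=[1, 2, 3]
Op 8: conn=20 S1=28 S2=-24 S3=2 blocked=[2]
Op 9: conn=46 S1=28 S2=-24 S3=2 blocked=[2]
Op 10: conn=28 S1=10 S2=-24 S3=2 blocked=[2]
Op 11: conn=8 S1=10 S2=-24 S3=-18 blocked=[2, 3]
Op 12: conn=3 S1=10 S2=-29 S3=-18 blocked=[2, 3]
Op 13: conn=19 S1=10 S2=-29 S3=-18 blocked=[2, 3]
Op 14: conn=19 S1=10 S2=-29 S3=6 blocked=[2]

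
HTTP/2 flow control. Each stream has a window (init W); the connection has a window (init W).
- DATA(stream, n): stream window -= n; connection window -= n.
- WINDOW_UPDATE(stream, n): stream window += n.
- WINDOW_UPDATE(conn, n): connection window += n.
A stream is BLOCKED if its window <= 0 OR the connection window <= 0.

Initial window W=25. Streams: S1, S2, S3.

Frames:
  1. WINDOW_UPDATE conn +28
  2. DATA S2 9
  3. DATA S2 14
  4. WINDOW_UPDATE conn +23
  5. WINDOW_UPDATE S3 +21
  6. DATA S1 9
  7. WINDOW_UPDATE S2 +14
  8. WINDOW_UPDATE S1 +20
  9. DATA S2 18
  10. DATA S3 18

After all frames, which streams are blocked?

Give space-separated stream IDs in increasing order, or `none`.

Op 1: conn=53 S1=25 S2=25 S3=25 blocked=[]
Op 2: conn=44 S1=25 S2=16 S3=25 blocked=[]
Op 3: conn=30 S1=25 S2=2 S3=25 blocked=[]
Op 4: conn=53 S1=25 S2=2 S3=25 blocked=[]
Op 5: conn=53 S1=25 S2=2 S3=46 blocked=[]
Op 6: conn=44 S1=16 S2=2 S3=46 blocked=[]
Op 7: conn=44 S1=16 S2=16 S3=46 blocked=[]
Op 8: conn=44 S1=36 S2=16 S3=46 blocked=[]
Op 9: conn=26 S1=36 S2=-2 S3=46 blocked=[2]
Op 10: conn=8 S1=36 S2=-2 S3=28 blocked=[2]

Answer: S2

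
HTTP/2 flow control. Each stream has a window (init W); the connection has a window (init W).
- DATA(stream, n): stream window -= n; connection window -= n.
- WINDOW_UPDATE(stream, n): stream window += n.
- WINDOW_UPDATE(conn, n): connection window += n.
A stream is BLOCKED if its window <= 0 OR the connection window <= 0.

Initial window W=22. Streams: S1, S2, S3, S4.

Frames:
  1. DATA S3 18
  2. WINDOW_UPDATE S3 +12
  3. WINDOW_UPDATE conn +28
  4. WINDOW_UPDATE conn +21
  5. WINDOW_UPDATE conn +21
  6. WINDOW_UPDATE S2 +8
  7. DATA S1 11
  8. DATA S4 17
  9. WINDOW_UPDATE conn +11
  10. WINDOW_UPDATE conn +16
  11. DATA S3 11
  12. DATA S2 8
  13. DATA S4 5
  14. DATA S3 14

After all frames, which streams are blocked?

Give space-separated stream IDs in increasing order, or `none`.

Op 1: conn=4 S1=22 S2=22 S3=4 S4=22 blocked=[]
Op 2: conn=4 S1=22 S2=22 S3=16 S4=22 blocked=[]
Op 3: conn=32 S1=22 S2=22 S3=16 S4=22 blocked=[]
Op 4: conn=53 S1=22 S2=22 S3=16 S4=22 blocked=[]
Op 5: conn=74 S1=22 S2=22 S3=16 S4=22 blocked=[]
Op 6: conn=74 S1=22 S2=30 S3=16 S4=22 blocked=[]
Op 7: conn=63 S1=11 S2=30 S3=16 S4=22 blocked=[]
Op 8: conn=46 S1=11 S2=30 S3=16 S4=5 blocked=[]
Op 9: conn=57 S1=11 S2=30 S3=16 S4=5 blocked=[]
Op 10: conn=73 S1=11 S2=30 S3=16 S4=5 blocked=[]
Op 11: conn=62 S1=11 S2=30 S3=5 S4=5 blocked=[]
Op 12: conn=54 S1=11 S2=22 S3=5 S4=5 blocked=[]
Op 13: conn=49 S1=11 S2=22 S3=5 S4=0 blocked=[4]
Op 14: conn=35 S1=11 S2=22 S3=-9 S4=0 blocked=[3, 4]

Answer: S3 S4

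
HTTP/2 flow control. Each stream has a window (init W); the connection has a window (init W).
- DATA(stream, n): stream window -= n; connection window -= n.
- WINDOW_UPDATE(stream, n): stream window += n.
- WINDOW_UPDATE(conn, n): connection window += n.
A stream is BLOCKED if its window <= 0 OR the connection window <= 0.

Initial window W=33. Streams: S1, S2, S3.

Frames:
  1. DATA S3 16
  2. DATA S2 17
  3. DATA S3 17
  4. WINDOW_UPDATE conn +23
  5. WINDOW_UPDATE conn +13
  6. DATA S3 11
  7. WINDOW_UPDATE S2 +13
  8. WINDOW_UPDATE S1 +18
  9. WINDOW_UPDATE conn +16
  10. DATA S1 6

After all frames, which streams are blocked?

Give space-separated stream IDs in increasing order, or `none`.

Op 1: conn=17 S1=33 S2=33 S3=17 blocked=[]
Op 2: conn=0 S1=33 S2=16 S3=17 blocked=[1, 2, 3]
Op 3: conn=-17 S1=33 S2=16 S3=0 blocked=[1, 2, 3]
Op 4: conn=6 S1=33 S2=16 S3=0 blocked=[3]
Op 5: conn=19 S1=33 S2=16 S3=0 blocked=[3]
Op 6: conn=8 S1=33 S2=16 S3=-11 blocked=[3]
Op 7: conn=8 S1=33 S2=29 S3=-11 blocked=[3]
Op 8: conn=8 S1=51 S2=29 S3=-11 blocked=[3]
Op 9: conn=24 S1=51 S2=29 S3=-11 blocked=[3]
Op 10: conn=18 S1=45 S2=29 S3=-11 blocked=[3]

Answer: S3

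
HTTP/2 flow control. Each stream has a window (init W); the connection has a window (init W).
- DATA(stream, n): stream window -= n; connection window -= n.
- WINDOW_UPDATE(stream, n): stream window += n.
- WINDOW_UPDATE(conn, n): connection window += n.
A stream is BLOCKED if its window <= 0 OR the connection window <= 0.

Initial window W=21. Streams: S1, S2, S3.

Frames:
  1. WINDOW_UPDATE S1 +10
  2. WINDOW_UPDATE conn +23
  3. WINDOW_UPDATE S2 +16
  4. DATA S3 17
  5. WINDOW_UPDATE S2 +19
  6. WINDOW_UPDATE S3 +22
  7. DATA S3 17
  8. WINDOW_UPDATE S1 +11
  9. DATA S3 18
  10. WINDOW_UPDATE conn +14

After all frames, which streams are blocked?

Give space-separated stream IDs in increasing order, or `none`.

Answer: S3

Derivation:
Op 1: conn=21 S1=31 S2=21 S3=21 blocked=[]
Op 2: conn=44 S1=31 S2=21 S3=21 blocked=[]
Op 3: conn=44 S1=31 S2=37 S3=21 blocked=[]
Op 4: conn=27 S1=31 S2=37 S3=4 blocked=[]
Op 5: conn=27 S1=31 S2=56 S3=4 blocked=[]
Op 6: conn=27 S1=31 S2=56 S3=26 blocked=[]
Op 7: conn=10 S1=31 S2=56 S3=9 blocked=[]
Op 8: conn=10 S1=42 S2=56 S3=9 blocked=[]
Op 9: conn=-8 S1=42 S2=56 S3=-9 blocked=[1, 2, 3]
Op 10: conn=6 S1=42 S2=56 S3=-9 blocked=[3]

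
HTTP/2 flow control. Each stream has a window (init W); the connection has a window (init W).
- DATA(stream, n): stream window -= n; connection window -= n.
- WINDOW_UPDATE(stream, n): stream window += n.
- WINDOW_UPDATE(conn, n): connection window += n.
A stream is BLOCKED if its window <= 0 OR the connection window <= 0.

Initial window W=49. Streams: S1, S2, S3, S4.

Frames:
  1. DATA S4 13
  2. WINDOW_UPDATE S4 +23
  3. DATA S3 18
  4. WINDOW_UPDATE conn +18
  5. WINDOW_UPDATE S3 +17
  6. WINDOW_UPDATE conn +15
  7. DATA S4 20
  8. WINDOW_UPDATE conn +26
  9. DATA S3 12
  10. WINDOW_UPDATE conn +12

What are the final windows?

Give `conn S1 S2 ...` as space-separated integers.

Op 1: conn=36 S1=49 S2=49 S3=49 S4=36 blocked=[]
Op 2: conn=36 S1=49 S2=49 S3=49 S4=59 blocked=[]
Op 3: conn=18 S1=49 S2=49 S3=31 S4=59 blocked=[]
Op 4: conn=36 S1=49 S2=49 S3=31 S4=59 blocked=[]
Op 5: conn=36 S1=49 S2=49 S3=48 S4=59 blocked=[]
Op 6: conn=51 S1=49 S2=49 S3=48 S4=59 blocked=[]
Op 7: conn=31 S1=49 S2=49 S3=48 S4=39 blocked=[]
Op 8: conn=57 S1=49 S2=49 S3=48 S4=39 blocked=[]
Op 9: conn=45 S1=49 S2=49 S3=36 S4=39 blocked=[]
Op 10: conn=57 S1=49 S2=49 S3=36 S4=39 blocked=[]

Answer: 57 49 49 36 39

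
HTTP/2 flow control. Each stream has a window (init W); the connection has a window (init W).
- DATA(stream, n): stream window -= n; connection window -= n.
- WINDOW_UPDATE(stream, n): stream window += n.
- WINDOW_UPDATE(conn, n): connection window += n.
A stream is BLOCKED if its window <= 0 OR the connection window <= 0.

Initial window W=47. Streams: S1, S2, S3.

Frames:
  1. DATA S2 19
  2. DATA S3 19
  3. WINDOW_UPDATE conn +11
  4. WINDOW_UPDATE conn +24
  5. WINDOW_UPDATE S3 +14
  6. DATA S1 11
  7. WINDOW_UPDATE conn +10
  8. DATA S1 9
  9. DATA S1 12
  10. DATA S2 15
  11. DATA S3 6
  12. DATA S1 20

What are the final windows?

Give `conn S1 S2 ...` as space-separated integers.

Op 1: conn=28 S1=47 S2=28 S3=47 blocked=[]
Op 2: conn=9 S1=47 S2=28 S3=28 blocked=[]
Op 3: conn=20 S1=47 S2=28 S3=28 blocked=[]
Op 4: conn=44 S1=47 S2=28 S3=28 blocked=[]
Op 5: conn=44 S1=47 S2=28 S3=42 blocked=[]
Op 6: conn=33 S1=36 S2=28 S3=42 blocked=[]
Op 7: conn=43 S1=36 S2=28 S3=42 blocked=[]
Op 8: conn=34 S1=27 S2=28 S3=42 blocked=[]
Op 9: conn=22 S1=15 S2=28 S3=42 blocked=[]
Op 10: conn=7 S1=15 S2=13 S3=42 blocked=[]
Op 11: conn=1 S1=15 S2=13 S3=36 blocked=[]
Op 12: conn=-19 S1=-5 S2=13 S3=36 blocked=[1, 2, 3]

Answer: -19 -5 13 36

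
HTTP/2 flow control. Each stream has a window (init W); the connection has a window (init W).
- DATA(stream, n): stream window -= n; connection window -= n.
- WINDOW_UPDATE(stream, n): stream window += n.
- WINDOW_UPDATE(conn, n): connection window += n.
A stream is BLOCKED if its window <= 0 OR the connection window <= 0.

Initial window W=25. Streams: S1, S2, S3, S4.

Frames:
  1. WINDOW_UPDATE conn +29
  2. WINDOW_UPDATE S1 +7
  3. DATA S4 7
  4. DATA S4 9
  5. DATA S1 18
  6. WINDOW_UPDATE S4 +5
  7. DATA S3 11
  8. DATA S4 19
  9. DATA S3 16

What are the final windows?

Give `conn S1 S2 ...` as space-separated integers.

Op 1: conn=54 S1=25 S2=25 S3=25 S4=25 blocked=[]
Op 2: conn=54 S1=32 S2=25 S3=25 S4=25 blocked=[]
Op 3: conn=47 S1=32 S2=25 S3=25 S4=18 blocked=[]
Op 4: conn=38 S1=32 S2=25 S3=25 S4=9 blocked=[]
Op 5: conn=20 S1=14 S2=25 S3=25 S4=9 blocked=[]
Op 6: conn=20 S1=14 S2=25 S3=25 S4=14 blocked=[]
Op 7: conn=9 S1=14 S2=25 S3=14 S4=14 blocked=[]
Op 8: conn=-10 S1=14 S2=25 S3=14 S4=-5 blocked=[1, 2, 3, 4]
Op 9: conn=-26 S1=14 S2=25 S3=-2 S4=-5 blocked=[1, 2, 3, 4]

Answer: -26 14 25 -2 -5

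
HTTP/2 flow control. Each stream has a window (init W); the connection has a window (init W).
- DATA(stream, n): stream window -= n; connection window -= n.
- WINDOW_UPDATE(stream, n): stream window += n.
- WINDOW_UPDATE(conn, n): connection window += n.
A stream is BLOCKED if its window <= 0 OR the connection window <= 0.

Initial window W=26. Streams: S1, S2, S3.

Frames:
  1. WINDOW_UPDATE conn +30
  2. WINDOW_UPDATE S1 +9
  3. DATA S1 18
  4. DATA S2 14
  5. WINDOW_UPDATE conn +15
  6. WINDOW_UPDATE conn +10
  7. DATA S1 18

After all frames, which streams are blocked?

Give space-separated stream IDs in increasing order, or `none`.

Op 1: conn=56 S1=26 S2=26 S3=26 blocked=[]
Op 2: conn=56 S1=35 S2=26 S3=26 blocked=[]
Op 3: conn=38 S1=17 S2=26 S3=26 blocked=[]
Op 4: conn=24 S1=17 S2=12 S3=26 blocked=[]
Op 5: conn=39 S1=17 S2=12 S3=26 blocked=[]
Op 6: conn=49 S1=17 S2=12 S3=26 blocked=[]
Op 7: conn=31 S1=-1 S2=12 S3=26 blocked=[1]

Answer: S1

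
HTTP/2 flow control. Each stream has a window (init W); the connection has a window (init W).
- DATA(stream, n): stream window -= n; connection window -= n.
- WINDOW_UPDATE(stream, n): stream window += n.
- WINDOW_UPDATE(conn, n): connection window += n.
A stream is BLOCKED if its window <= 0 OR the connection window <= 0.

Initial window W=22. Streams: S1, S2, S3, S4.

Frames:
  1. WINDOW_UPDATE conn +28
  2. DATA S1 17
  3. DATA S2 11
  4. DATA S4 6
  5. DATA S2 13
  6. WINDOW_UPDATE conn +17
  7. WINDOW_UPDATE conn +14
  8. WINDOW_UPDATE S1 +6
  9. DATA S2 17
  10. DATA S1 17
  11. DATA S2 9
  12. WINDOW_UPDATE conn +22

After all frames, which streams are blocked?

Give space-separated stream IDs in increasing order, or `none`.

Op 1: conn=50 S1=22 S2=22 S3=22 S4=22 blocked=[]
Op 2: conn=33 S1=5 S2=22 S3=22 S4=22 blocked=[]
Op 3: conn=22 S1=5 S2=11 S3=22 S4=22 blocked=[]
Op 4: conn=16 S1=5 S2=11 S3=22 S4=16 blocked=[]
Op 5: conn=3 S1=5 S2=-2 S3=22 S4=16 blocked=[2]
Op 6: conn=20 S1=5 S2=-2 S3=22 S4=16 blocked=[2]
Op 7: conn=34 S1=5 S2=-2 S3=22 S4=16 blocked=[2]
Op 8: conn=34 S1=11 S2=-2 S3=22 S4=16 blocked=[2]
Op 9: conn=17 S1=11 S2=-19 S3=22 S4=16 blocked=[2]
Op 10: conn=0 S1=-6 S2=-19 S3=22 S4=16 blocked=[1, 2, 3, 4]
Op 11: conn=-9 S1=-6 S2=-28 S3=22 S4=16 blocked=[1, 2, 3, 4]
Op 12: conn=13 S1=-6 S2=-28 S3=22 S4=16 blocked=[1, 2]

Answer: S1 S2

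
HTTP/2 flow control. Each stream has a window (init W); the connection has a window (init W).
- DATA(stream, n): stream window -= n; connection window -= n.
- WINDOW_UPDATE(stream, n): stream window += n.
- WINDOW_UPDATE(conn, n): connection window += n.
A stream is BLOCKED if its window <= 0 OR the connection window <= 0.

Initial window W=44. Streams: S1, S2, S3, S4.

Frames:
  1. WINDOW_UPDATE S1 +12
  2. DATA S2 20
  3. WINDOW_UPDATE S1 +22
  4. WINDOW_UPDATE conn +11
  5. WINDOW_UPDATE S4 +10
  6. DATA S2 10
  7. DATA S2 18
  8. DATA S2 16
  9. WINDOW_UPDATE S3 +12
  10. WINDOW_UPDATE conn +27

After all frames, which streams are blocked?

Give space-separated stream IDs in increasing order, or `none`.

Op 1: conn=44 S1=56 S2=44 S3=44 S4=44 blocked=[]
Op 2: conn=24 S1=56 S2=24 S3=44 S4=44 blocked=[]
Op 3: conn=24 S1=78 S2=24 S3=44 S4=44 blocked=[]
Op 4: conn=35 S1=78 S2=24 S3=44 S4=44 blocked=[]
Op 5: conn=35 S1=78 S2=24 S3=44 S4=54 blocked=[]
Op 6: conn=25 S1=78 S2=14 S3=44 S4=54 blocked=[]
Op 7: conn=7 S1=78 S2=-4 S3=44 S4=54 blocked=[2]
Op 8: conn=-9 S1=78 S2=-20 S3=44 S4=54 blocked=[1, 2, 3, 4]
Op 9: conn=-9 S1=78 S2=-20 S3=56 S4=54 blocked=[1, 2, 3, 4]
Op 10: conn=18 S1=78 S2=-20 S3=56 S4=54 blocked=[2]

Answer: S2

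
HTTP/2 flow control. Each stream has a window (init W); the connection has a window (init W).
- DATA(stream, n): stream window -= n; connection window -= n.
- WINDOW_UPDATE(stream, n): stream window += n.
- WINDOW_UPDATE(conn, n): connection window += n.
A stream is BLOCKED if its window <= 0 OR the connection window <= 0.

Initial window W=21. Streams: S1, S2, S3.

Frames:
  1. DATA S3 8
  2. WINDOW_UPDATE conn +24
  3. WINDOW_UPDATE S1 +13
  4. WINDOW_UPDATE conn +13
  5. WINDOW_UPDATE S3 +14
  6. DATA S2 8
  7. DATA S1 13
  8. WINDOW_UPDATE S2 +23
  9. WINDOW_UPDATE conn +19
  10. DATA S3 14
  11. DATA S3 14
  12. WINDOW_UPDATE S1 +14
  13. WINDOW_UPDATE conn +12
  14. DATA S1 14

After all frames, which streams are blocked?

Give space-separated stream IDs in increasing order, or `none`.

Answer: S3

Derivation:
Op 1: conn=13 S1=21 S2=21 S3=13 blocked=[]
Op 2: conn=37 S1=21 S2=21 S3=13 blocked=[]
Op 3: conn=37 S1=34 S2=21 S3=13 blocked=[]
Op 4: conn=50 S1=34 S2=21 S3=13 blocked=[]
Op 5: conn=50 S1=34 S2=21 S3=27 blocked=[]
Op 6: conn=42 S1=34 S2=13 S3=27 blocked=[]
Op 7: conn=29 S1=21 S2=13 S3=27 blocked=[]
Op 8: conn=29 S1=21 S2=36 S3=27 blocked=[]
Op 9: conn=48 S1=21 S2=36 S3=27 blocked=[]
Op 10: conn=34 S1=21 S2=36 S3=13 blocked=[]
Op 11: conn=20 S1=21 S2=36 S3=-1 blocked=[3]
Op 12: conn=20 S1=35 S2=36 S3=-1 blocked=[3]
Op 13: conn=32 S1=35 S2=36 S3=-1 blocked=[3]
Op 14: conn=18 S1=21 S2=36 S3=-1 blocked=[3]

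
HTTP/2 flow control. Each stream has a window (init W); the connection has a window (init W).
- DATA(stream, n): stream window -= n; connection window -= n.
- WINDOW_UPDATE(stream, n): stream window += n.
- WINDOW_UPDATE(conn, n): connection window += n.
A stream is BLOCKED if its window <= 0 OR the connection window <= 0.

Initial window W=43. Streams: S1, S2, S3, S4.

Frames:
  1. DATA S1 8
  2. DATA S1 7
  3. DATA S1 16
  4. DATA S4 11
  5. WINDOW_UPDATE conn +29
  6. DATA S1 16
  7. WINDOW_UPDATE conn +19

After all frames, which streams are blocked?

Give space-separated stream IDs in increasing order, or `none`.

Op 1: conn=35 S1=35 S2=43 S3=43 S4=43 blocked=[]
Op 2: conn=28 S1=28 S2=43 S3=43 S4=43 blocked=[]
Op 3: conn=12 S1=12 S2=43 S3=43 S4=43 blocked=[]
Op 4: conn=1 S1=12 S2=43 S3=43 S4=32 blocked=[]
Op 5: conn=30 S1=12 S2=43 S3=43 S4=32 blocked=[]
Op 6: conn=14 S1=-4 S2=43 S3=43 S4=32 blocked=[1]
Op 7: conn=33 S1=-4 S2=43 S3=43 S4=32 blocked=[1]

Answer: S1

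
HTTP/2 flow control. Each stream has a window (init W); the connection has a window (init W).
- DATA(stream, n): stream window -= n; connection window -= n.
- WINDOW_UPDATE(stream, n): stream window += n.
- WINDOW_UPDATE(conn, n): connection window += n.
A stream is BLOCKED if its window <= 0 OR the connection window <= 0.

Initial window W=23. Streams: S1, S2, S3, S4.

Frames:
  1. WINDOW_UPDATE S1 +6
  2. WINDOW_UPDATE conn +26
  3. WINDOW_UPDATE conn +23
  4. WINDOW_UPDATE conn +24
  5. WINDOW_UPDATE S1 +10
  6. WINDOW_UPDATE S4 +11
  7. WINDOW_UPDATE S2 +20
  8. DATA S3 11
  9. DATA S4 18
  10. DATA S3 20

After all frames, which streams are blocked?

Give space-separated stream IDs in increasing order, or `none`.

Op 1: conn=23 S1=29 S2=23 S3=23 S4=23 blocked=[]
Op 2: conn=49 S1=29 S2=23 S3=23 S4=23 blocked=[]
Op 3: conn=72 S1=29 S2=23 S3=23 S4=23 blocked=[]
Op 4: conn=96 S1=29 S2=23 S3=23 S4=23 blocked=[]
Op 5: conn=96 S1=39 S2=23 S3=23 S4=23 blocked=[]
Op 6: conn=96 S1=39 S2=23 S3=23 S4=34 blocked=[]
Op 7: conn=96 S1=39 S2=43 S3=23 S4=34 blocked=[]
Op 8: conn=85 S1=39 S2=43 S3=12 S4=34 blocked=[]
Op 9: conn=67 S1=39 S2=43 S3=12 S4=16 blocked=[]
Op 10: conn=47 S1=39 S2=43 S3=-8 S4=16 blocked=[3]

Answer: S3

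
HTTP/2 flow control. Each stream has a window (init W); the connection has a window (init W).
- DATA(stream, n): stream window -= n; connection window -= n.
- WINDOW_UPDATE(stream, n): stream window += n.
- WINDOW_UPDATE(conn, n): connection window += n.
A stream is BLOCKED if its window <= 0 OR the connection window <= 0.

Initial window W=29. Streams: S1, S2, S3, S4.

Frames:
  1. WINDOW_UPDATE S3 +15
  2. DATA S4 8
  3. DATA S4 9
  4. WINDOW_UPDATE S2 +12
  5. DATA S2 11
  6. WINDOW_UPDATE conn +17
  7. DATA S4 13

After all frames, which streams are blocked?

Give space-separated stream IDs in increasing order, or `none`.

Op 1: conn=29 S1=29 S2=29 S3=44 S4=29 blocked=[]
Op 2: conn=21 S1=29 S2=29 S3=44 S4=21 blocked=[]
Op 3: conn=12 S1=29 S2=29 S3=44 S4=12 blocked=[]
Op 4: conn=12 S1=29 S2=41 S3=44 S4=12 blocked=[]
Op 5: conn=1 S1=29 S2=30 S3=44 S4=12 blocked=[]
Op 6: conn=18 S1=29 S2=30 S3=44 S4=12 blocked=[]
Op 7: conn=5 S1=29 S2=30 S3=44 S4=-1 blocked=[4]

Answer: S4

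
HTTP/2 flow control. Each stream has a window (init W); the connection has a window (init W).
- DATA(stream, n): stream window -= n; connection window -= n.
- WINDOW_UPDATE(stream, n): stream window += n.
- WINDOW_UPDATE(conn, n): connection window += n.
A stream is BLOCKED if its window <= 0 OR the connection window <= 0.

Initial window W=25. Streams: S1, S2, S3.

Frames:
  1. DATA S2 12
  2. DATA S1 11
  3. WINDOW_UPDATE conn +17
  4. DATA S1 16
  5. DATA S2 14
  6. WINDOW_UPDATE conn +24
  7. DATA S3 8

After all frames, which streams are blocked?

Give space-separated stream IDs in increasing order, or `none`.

Op 1: conn=13 S1=25 S2=13 S3=25 blocked=[]
Op 2: conn=2 S1=14 S2=13 S3=25 blocked=[]
Op 3: conn=19 S1=14 S2=13 S3=25 blocked=[]
Op 4: conn=3 S1=-2 S2=13 S3=25 blocked=[1]
Op 5: conn=-11 S1=-2 S2=-1 S3=25 blocked=[1, 2, 3]
Op 6: conn=13 S1=-2 S2=-1 S3=25 blocked=[1, 2]
Op 7: conn=5 S1=-2 S2=-1 S3=17 blocked=[1, 2]

Answer: S1 S2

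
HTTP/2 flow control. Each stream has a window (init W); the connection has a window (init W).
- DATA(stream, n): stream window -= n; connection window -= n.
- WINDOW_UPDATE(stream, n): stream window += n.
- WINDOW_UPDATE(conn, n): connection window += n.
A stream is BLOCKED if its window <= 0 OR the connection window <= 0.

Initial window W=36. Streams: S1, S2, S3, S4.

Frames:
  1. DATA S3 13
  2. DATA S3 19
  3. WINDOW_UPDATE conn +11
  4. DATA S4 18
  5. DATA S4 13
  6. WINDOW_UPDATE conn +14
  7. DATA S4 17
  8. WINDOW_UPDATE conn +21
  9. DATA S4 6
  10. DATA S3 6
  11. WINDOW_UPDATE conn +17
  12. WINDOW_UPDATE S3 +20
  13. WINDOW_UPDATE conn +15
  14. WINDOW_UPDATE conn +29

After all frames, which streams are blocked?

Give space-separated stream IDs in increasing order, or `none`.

Op 1: conn=23 S1=36 S2=36 S3=23 S4=36 blocked=[]
Op 2: conn=4 S1=36 S2=36 S3=4 S4=36 blocked=[]
Op 3: conn=15 S1=36 S2=36 S3=4 S4=36 blocked=[]
Op 4: conn=-3 S1=36 S2=36 S3=4 S4=18 blocked=[1, 2, 3, 4]
Op 5: conn=-16 S1=36 S2=36 S3=4 S4=5 blocked=[1, 2, 3, 4]
Op 6: conn=-2 S1=36 S2=36 S3=4 S4=5 blocked=[1, 2, 3, 4]
Op 7: conn=-19 S1=36 S2=36 S3=4 S4=-12 blocked=[1, 2, 3, 4]
Op 8: conn=2 S1=36 S2=36 S3=4 S4=-12 blocked=[4]
Op 9: conn=-4 S1=36 S2=36 S3=4 S4=-18 blocked=[1, 2, 3, 4]
Op 10: conn=-10 S1=36 S2=36 S3=-2 S4=-18 blocked=[1, 2, 3, 4]
Op 11: conn=7 S1=36 S2=36 S3=-2 S4=-18 blocked=[3, 4]
Op 12: conn=7 S1=36 S2=36 S3=18 S4=-18 blocked=[4]
Op 13: conn=22 S1=36 S2=36 S3=18 S4=-18 blocked=[4]
Op 14: conn=51 S1=36 S2=36 S3=18 S4=-18 blocked=[4]

Answer: S4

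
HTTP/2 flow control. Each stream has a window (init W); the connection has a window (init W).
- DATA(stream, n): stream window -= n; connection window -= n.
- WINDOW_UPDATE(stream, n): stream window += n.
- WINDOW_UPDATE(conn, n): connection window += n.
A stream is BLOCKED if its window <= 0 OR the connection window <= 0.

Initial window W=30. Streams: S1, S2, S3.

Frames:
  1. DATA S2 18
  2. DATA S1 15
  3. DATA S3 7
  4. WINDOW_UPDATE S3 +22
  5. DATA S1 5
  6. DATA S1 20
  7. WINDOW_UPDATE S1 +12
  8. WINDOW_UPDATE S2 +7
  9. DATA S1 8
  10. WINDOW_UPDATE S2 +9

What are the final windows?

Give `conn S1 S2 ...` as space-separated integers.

Answer: -43 -6 28 45

Derivation:
Op 1: conn=12 S1=30 S2=12 S3=30 blocked=[]
Op 2: conn=-3 S1=15 S2=12 S3=30 blocked=[1, 2, 3]
Op 3: conn=-10 S1=15 S2=12 S3=23 blocked=[1, 2, 3]
Op 4: conn=-10 S1=15 S2=12 S3=45 blocked=[1, 2, 3]
Op 5: conn=-15 S1=10 S2=12 S3=45 blocked=[1, 2, 3]
Op 6: conn=-35 S1=-10 S2=12 S3=45 blocked=[1, 2, 3]
Op 7: conn=-35 S1=2 S2=12 S3=45 blocked=[1, 2, 3]
Op 8: conn=-35 S1=2 S2=19 S3=45 blocked=[1, 2, 3]
Op 9: conn=-43 S1=-6 S2=19 S3=45 blocked=[1, 2, 3]
Op 10: conn=-43 S1=-6 S2=28 S3=45 blocked=[1, 2, 3]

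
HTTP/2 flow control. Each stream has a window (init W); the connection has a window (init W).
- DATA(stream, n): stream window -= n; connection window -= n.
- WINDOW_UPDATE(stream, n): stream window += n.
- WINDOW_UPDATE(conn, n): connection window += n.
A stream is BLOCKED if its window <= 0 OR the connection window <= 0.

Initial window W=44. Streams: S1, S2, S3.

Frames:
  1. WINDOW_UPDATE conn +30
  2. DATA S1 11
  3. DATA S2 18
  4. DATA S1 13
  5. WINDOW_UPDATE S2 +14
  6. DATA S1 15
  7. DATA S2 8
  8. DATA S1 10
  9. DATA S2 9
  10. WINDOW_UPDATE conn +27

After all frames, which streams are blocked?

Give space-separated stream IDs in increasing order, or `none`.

Op 1: conn=74 S1=44 S2=44 S3=44 blocked=[]
Op 2: conn=63 S1=33 S2=44 S3=44 blocked=[]
Op 3: conn=45 S1=33 S2=26 S3=44 blocked=[]
Op 4: conn=32 S1=20 S2=26 S3=44 blocked=[]
Op 5: conn=32 S1=20 S2=40 S3=44 blocked=[]
Op 6: conn=17 S1=5 S2=40 S3=44 blocked=[]
Op 7: conn=9 S1=5 S2=32 S3=44 blocked=[]
Op 8: conn=-1 S1=-5 S2=32 S3=44 blocked=[1, 2, 3]
Op 9: conn=-10 S1=-5 S2=23 S3=44 blocked=[1, 2, 3]
Op 10: conn=17 S1=-5 S2=23 S3=44 blocked=[1]

Answer: S1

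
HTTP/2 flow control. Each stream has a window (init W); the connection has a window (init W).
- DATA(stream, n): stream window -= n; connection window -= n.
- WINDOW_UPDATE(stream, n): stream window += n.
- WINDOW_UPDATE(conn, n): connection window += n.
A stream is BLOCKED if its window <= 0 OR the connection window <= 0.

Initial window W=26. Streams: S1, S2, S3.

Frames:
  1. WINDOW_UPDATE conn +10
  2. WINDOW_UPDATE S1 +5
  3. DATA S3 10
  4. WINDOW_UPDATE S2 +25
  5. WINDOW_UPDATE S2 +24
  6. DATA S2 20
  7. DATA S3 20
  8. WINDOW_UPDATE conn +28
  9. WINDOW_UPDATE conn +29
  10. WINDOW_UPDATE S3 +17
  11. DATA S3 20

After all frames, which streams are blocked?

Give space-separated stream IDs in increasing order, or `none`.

Answer: S3

Derivation:
Op 1: conn=36 S1=26 S2=26 S3=26 blocked=[]
Op 2: conn=36 S1=31 S2=26 S3=26 blocked=[]
Op 3: conn=26 S1=31 S2=26 S3=16 blocked=[]
Op 4: conn=26 S1=31 S2=51 S3=16 blocked=[]
Op 5: conn=26 S1=31 S2=75 S3=16 blocked=[]
Op 6: conn=6 S1=31 S2=55 S3=16 blocked=[]
Op 7: conn=-14 S1=31 S2=55 S3=-4 blocked=[1, 2, 3]
Op 8: conn=14 S1=31 S2=55 S3=-4 blocked=[3]
Op 9: conn=43 S1=31 S2=55 S3=-4 blocked=[3]
Op 10: conn=43 S1=31 S2=55 S3=13 blocked=[]
Op 11: conn=23 S1=31 S2=55 S3=-7 blocked=[3]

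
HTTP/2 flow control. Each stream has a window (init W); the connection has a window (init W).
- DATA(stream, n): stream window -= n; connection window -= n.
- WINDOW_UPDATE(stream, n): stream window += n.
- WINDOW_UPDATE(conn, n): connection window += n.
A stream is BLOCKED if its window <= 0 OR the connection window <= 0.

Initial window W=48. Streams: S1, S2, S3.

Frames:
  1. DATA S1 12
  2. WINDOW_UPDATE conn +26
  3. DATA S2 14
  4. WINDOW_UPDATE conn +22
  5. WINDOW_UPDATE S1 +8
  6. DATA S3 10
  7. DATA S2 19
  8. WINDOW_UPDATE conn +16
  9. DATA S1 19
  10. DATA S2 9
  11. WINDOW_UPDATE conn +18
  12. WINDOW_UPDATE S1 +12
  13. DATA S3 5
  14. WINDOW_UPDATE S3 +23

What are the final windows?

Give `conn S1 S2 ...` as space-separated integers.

Answer: 42 37 6 56

Derivation:
Op 1: conn=36 S1=36 S2=48 S3=48 blocked=[]
Op 2: conn=62 S1=36 S2=48 S3=48 blocked=[]
Op 3: conn=48 S1=36 S2=34 S3=48 blocked=[]
Op 4: conn=70 S1=36 S2=34 S3=48 blocked=[]
Op 5: conn=70 S1=44 S2=34 S3=48 blocked=[]
Op 6: conn=60 S1=44 S2=34 S3=38 blocked=[]
Op 7: conn=41 S1=44 S2=15 S3=38 blocked=[]
Op 8: conn=57 S1=44 S2=15 S3=38 blocked=[]
Op 9: conn=38 S1=25 S2=15 S3=38 blocked=[]
Op 10: conn=29 S1=25 S2=6 S3=38 blocked=[]
Op 11: conn=47 S1=25 S2=6 S3=38 blocked=[]
Op 12: conn=47 S1=37 S2=6 S3=38 blocked=[]
Op 13: conn=42 S1=37 S2=6 S3=33 blocked=[]
Op 14: conn=42 S1=37 S2=6 S3=56 blocked=[]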